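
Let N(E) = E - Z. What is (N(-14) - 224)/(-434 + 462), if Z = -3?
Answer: -235/28 ≈ -8.3929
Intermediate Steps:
N(E) = 3 + E (N(E) = E - 1*(-3) = E + 3 = 3 + E)
(N(-14) - 224)/(-434 + 462) = ((3 - 14) - 224)/(-434 + 462) = (-11 - 224)/28 = -235*1/28 = -235/28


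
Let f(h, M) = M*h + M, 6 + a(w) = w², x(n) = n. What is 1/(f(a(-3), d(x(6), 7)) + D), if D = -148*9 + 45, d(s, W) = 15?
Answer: -1/1227 ≈ -0.00081500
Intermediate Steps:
a(w) = -6 + w²
f(h, M) = M + M*h
D = -1287 (D = -1332 + 45 = -1287)
1/(f(a(-3), d(x(6), 7)) + D) = 1/(15*(1 + (-6 + (-3)²)) - 1287) = 1/(15*(1 + (-6 + 9)) - 1287) = 1/(15*(1 + 3) - 1287) = 1/(15*4 - 1287) = 1/(60 - 1287) = 1/(-1227) = -1/1227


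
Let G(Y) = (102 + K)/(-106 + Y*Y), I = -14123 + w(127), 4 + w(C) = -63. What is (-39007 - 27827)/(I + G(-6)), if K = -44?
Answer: 2339190/496679 ≈ 4.7097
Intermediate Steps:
w(C) = -67 (w(C) = -4 - 63 = -67)
I = -14190 (I = -14123 - 67 = -14190)
G(Y) = 58/(-106 + Y²) (G(Y) = (102 - 44)/(-106 + Y*Y) = 58/(-106 + Y²))
(-39007 - 27827)/(I + G(-6)) = (-39007 - 27827)/(-14190 + 58/(-106 + (-6)²)) = -66834/(-14190 + 58/(-106 + 36)) = -66834/(-14190 + 58/(-70)) = -66834/(-14190 + 58*(-1/70)) = -66834/(-14190 - 29/35) = -66834/(-496679/35) = -66834*(-35/496679) = 2339190/496679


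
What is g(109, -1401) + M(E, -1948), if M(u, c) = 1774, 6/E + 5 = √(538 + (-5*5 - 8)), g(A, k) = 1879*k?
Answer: -2630705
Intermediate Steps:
E = 6/(-5 + √505) (E = 6/(-5 + √(538 + (-5*5 - 8))) = 6/(-5 + √(538 + (-25 - 8))) = 6/(-5 + √(538 - 33)) = 6/(-5 + √505) ≈ 0.34340)
g(109, -1401) + M(E, -1948) = 1879*(-1401) + 1774 = -2632479 + 1774 = -2630705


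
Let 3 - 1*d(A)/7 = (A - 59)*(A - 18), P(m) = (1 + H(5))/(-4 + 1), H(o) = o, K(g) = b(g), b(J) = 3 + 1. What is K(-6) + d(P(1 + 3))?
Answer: -8515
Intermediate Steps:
b(J) = 4
K(g) = 4
P(m) = -2 (P(m) = (1 + 5)/(-4 + 1) = 6/(-3) = 6*(-⅓) = -2)
d(A) = 21 - 7*(-59 + A)*(-18 + A) (d(A) = 21 - 7*(A - 59)*(A - 18) = 21 - 7*(-59 + A)*(-18 + A))
K(-6) + d(P(1 + 3)) = 4 + (-7413 - 7*(-2)² + 539*(-2)) = 4 + (-7413 - 7*4 - 1078) = 4 + (-7413 - 28 - 1078) = 4 - 8519 = -8515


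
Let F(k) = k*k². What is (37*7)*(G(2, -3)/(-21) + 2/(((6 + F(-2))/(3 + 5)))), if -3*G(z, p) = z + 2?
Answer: -18500/9 ≈ -2055.6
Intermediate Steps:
G(z, p) = -⅔ - z/3 (G(z, p) = -(z + 2)/3 = -(2 + z)/3 = -⅔ - z/3)
F(k) = k³
(37*7)*(G(2, -3)/(-21) + 2/(((6 + F(-2))/(3 + 5)))) = (37*7)*((-⅔ - ⅓*2)/(-21) + 2/(((6 + (-2)³)/(3 + 5)))) = 259*((-⅔ - ⅔)*(-1/21) + 2/(((6 - 8)/8))) = 259*(-4/3*(-1/21) + 2/((-2*⅛))) = 259*(4/63 + 2/(-¼)) = 259*(4/63 + 2*(-4)) = 259*(4/63 - 8) = 259*(-500/63) = -18500/9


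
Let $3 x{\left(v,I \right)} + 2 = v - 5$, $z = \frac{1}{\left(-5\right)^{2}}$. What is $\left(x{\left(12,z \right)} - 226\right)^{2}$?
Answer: $\frac{452929}{9} \approx 50325.0$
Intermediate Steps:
$z = \frac{1}{25} \approx 0.04$
$x{\left(v,I \right)} = - \frac{7}{3} + \frac{v}{3}$ ($x{\left(v,I \right)} = - \frac{2}{3} + \frac{v - 5}{3} = - \frac{2}{3} + \frac{-5 + v}{3} = - \frac{2}{3} + \left(- \frac{5}{3} + \frac{v}{3}\right) = - \frac{7}{3} + \frac{v}{3}$)
$\left(x{\left(12,z \right)} - 226\right)^{2} = \left(\left(- \frac{7}{3} + \frac{1}{3} \cdot 12\right) - 226\right)^{2} = \left(\left(- \frac{7}{3} + 4\right) - 226\right)^{2} = \left(\frac{5}{3} - 226\right)^{2} = \left(- \frac{673}{3}\right)^{2} = \frac{452929}{9}$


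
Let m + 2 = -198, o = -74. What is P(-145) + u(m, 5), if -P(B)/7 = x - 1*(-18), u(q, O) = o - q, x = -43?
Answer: 301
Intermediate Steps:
m = -200 (m = -2 - 198 = -200)
u(q, O) = -74 - q
P(B) = 175 (P(B) = -7*(-43 - 1*(-18)) = -7*(-43 + 18) = -7*(-25) = 175)
P(-145) + u(m, 5) = 175 + (-74 - 1*(-200)) = 175 + (-74 + 200) = 175 + 126 = 301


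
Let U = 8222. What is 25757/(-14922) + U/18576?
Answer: -9882593/7699752 ≈ -1.2835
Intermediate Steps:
25757/(-14922) + U/18576 = 25757/(-14922) + 8222/18576 = 25757*(-1/14922) + 8222*(1/18576) = -25757/14922 + 4111/9288 = -9882593/7699752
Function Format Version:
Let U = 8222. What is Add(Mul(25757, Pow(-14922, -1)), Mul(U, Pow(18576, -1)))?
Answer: Rational(-9882593, 7699752) ≈ -1.2835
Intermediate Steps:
Add(Mul(25757, Pow(-14922, -1)), Mul(U, Pow(18576, -1))) = Add(Mul(25757, Pow(-14922, -1)), Mul(8222, Pow(18576, -1))) = Add(Mul(25757, Rational(-1, 14922)), Mul(8222, Rational(1, 18576))) = Add(Rational(-25757, 14922), Rational(4111, 9288)) = Rational(-9882593, 7699752)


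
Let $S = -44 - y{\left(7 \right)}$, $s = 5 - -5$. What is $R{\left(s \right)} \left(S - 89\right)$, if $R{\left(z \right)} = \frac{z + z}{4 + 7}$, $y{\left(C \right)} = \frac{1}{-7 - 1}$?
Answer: $- \frac{5315}{22} \approx -241.59$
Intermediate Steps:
$y{\left(C \right)} = - \frac{1}{8}$ ($y{\left(C \right)} = \frac{1}{-8} = - \frac{1}{8}$)
$s = 10$ ($s = 5 + 5 = 10$)
$S = - \frac{351}{8}$ ($S = -44 - - \frac{1}{8} = -44 + \frac{1}{8} = - \frac{351}{8} \approx -43.875$)
$R{\left(z \right)} = \frac{2 z}{11}$
$R{\left(s \right)} \left(S - 89\right) = \frac{2}{11} \cdot 10 \left(- \frac{351}{8} - 89\right) = \frac{20 \left(- \frac{351}{8} - 89\right)}{11} = \frac{20}{11} \left(- \frac{1063}{8}\right) = - \frac{5315}{22}$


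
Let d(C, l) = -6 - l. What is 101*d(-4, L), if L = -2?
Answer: -404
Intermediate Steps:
101*d(-4, L) = 101*(-6 - 1*(-2)) = 101*(-6 + 2) = 101*(-4) = -404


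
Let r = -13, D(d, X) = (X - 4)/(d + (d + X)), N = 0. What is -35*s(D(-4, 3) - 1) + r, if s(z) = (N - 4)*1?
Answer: 127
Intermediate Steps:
D(d, X) = (-4 + X)/(X + 2*d) (D(d, X) = (-4 + X)/(d + (X + d)) = (-4 + X)/(X + 2*d))
s(z) = -4 (s(z) = (0 - 4)*1 = -4*1 = -4)
-35*s(D(-4, 3) - 1) + r = -35*(-4) - 13 = 140 - 13 = 127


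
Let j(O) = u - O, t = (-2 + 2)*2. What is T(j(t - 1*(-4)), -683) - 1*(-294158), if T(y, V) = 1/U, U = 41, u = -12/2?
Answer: 12060479/41 ≈ 2.9416e+5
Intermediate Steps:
u = -6 (u = -12*½ = -6)
t = 0 (t = 0*2 = 0)
j(O) = -6 - O
T(y, V) = 1/41
T(j(t - 1*(-4)), -683) - 1*(-294158) = 1/41 - 1*(-294158) = 1/41 + 294158 = 12060479/41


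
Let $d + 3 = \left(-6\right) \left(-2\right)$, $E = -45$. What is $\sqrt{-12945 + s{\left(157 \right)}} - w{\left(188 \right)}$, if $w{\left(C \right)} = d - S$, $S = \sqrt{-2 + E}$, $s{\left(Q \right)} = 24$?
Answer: $-9 + i \sqrt{47} + i \sqrt{12921} \approx -9.0 + 120.53 i$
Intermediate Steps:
$d = 9$ ($d = -3 - -12 = -3 + 12 = 9$)
$S = i \sqrt{47}$ ($S = \sqrt{-2 - 45} = \sqrt{-47} = i \sqrt{47} \approx 6.8557 i$)
$w{\left(C \right)} = 9 - i \sqrt{47}$
$\sqrt{-12945 + s{\left(157 \right)}} - w{\left(188 \right)} = \sqrt{-12945 + 24} - \left(9 - i \sqrt{47}\right) = \sqrt{-12921} - \left(9 - i \sqrt{47}\right) = i \sqrt{12921} - \left(9 - i \sqrt{47}\right) = -9 + i \sqrt{47} + i \sqrt{12921}$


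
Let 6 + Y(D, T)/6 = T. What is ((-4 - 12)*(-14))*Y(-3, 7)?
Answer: 1344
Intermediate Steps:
Y(D, T) = -36 + 6*T
((-4 - 12)*(-14))*Y(-3, 7) = ((-4 - 12)*(-14))*(-36 + 6*7) = (-16*(-14))*(-36 + 42) = 224*6 = 1344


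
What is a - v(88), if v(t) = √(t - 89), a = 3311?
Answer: 3311 - I ≈ 3311.0 - 1.0*I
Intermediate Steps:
v(t) = √(-89 + t)
a - v(88) = 3311 - √(-89 + 88) = 3311 - √(-1) = 3311 - I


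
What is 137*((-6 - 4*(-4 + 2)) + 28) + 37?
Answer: 4147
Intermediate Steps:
137*((-6 - 4*(-4 + 2)) + 28) + 37 = 137*((-6 - 4*(-2)) + 28) + 37 = 137*((-6 + 8) + 28) + 37 = 137*(2 + 28) + 37 = 137*30 + 37 = 4110 + 37 = 4147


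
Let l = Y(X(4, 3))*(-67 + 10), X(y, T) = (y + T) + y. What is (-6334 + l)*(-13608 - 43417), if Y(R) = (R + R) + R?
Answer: 468460375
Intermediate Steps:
X(y, T) = T + 2*y (X(y, T) = (T + y) + y = T + 2*y)
Y(R) = 3*R (Y(R) = 2*R + R = 3*R)
l = -1881 (l = (3*(3 + 2*4))*(-67 + 10) = (3*(3 + 8))*(-57) = (3*11)*(-57) = 33*(-57) = -1881)
(-6334 + l)*(-13608 - 43417) = (-6334 - 1881)*(-13608 - 43417) = -8215*(-57025) = 468460375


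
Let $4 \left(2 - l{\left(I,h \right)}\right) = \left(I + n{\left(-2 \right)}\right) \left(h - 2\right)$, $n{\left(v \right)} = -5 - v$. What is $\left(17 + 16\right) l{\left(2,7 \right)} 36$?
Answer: $3861$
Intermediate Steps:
$l{\left(I,h \right)} = 2 - \frac{\left(-3 + I\right) \left(-2 + h\right)}{4}$ ($l{\left(I,h \right)} = 2 - \frac{\left(I - 3\right) \left(h - 2\right)}{4} = 2 - \frac{\left(I + \left(-5 + 2\right)\right) \left(-2 + h\right)}{4} = 2 - \frac{\left(I - 3\right) \left(-2 + h\right)}{4} = 2 - \frac{\left(-3 + I\right) \left(-2 + h\right)}{4}$)
$\left(17 + 16\right) l{\left(2,7 \right)} 36 = \left(17 + 16\right) \left(\frac{1}{2} + \frac{1}{2} \cdot 2 + \frac{3}{4} \cdot 7 - \frac{1}{2} \cdot 7\right) 36 = 33 \left(\frac{1}{2} + 1 + \frac{21}{4} - \frac{7}{2}\right) 36 = 33 \cdot \frac{13}{4} \cdot 36 = \frac{429}{4} \cdot 36 = 3861$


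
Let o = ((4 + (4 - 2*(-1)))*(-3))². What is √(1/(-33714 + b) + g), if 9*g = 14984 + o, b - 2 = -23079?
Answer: √1045497084365/24339 ≈ 42.011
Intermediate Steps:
b = -23077 (b = 2 - 23079 = -23077)
o = 900 (o = ((4 + (4 + 2))*(-3))² = ((4 + 6)*(-3))² = (10*(-3))² = (-30)² = 900)
g = 15884/9 (g = (14984 + 900)/9 = (⅑)*15884 = 15884/9 ≈ 1764.9)
√(1/(-33714 + b) + g) = √(1/(-33714 - 23077) + 15884/9) = √(1/(-56791) + 15884/9) = √(-1/56791 + 15884/9) = √(902068235/511119) = √1045497084365/24339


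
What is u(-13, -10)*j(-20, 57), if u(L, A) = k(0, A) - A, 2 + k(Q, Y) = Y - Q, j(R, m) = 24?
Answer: -48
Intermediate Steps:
k(Q, Y) = -2 + Y - Q (k(Q, Y) = -2 + (Y - Q) = -2 + Y - Q)
u(L, A) = -2 (u(L, A) = (-2 + A - 1*0) - A = (-2 + A + 0) - A = (-2 + A) - A = -2)
u(-13, -10)*j(-20, 57) = -2*24 = -48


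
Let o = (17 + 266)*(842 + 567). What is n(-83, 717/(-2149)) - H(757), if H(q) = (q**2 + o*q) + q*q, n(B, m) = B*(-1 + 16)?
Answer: -302998822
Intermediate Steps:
o = 398747 (o = 283*1409 = 398747)
n(B, m) = 15*B (n(B, m) = B*15 = 15*B)
H(q) = 2*q**2 + 398747*q (H(q) = (q**2 + 398747*q) + q*q = (q**2 + 398747*q) + q**2 = 2*q**2 + 398747*q)
n(-83, 717/(-2149)) - H(757) = 15*(-83) - 757*(398747 + 2*757) = -1245 - 757*(398747 + 1514) = -1245 - 757*400261 = -1245 - 1*302997577 = -1245 - 302997577 = -302998822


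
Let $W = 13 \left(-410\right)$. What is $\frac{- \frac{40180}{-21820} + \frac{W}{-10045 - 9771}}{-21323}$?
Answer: $- \frac{22812687}{230493697844} \approx -9.8973 \cdot 10^{-5}$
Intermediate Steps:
$W = -5330$
$\frac{- \frac{40180}{-21820} + \frac{W}{-10045 - 9771}}{-21323} = \frac{- \frac{40180}{-21820} - \frac{5330}{-10045 - 9771}}{-21323} = \left(\left(-40180\right) \left(- \frac{1}{21820}\right) - \frac{5330}{-10045 - 9771}\right) \left(- \frac{1}{21323}\right) = \left(\frac{2009}{1091} - \frac{5330}{-19816}\right) \left(- \frac{1}{21323}\right) = \left(\frac{2009}{1091} - - \frac{2665}{9908}\right) \left(- \frac{1}{21323}\right) = \left(\frac{2009}{1091} + \frac{2665}{9908}\right) \left(- \frac{1}{21323}\right) = \frac{22812687}{10809628} \left(- \frac{1}{21323}\right) = - \frac{22812687}{230493697844}$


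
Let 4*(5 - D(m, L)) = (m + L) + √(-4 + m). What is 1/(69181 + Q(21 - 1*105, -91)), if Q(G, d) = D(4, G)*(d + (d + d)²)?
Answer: 1/895006 ≈ 1.1173e-6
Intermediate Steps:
D(m, L) = 5 - L/4 - m/4 - √(-4 + m)/4 (D(m, L) = 5 - ((m + L) + √(-4 + m))/4 = 5 - ((L + m) + √(-4 + m))/4 = 5 - (L + m + √(-4 + m))/4 = 5 + (-L/4 - m/4 - √(-4 + m)/4) = 5 - L/4 - m/4 - √(-4 + m)/4)
Q(G, d) = (4 - G/4)*(d + 4*d²) (Q(G, d) = (5 - G/4 - ¼*4 - √(-4 + 4)/4)*(d + (d + d)²) = (5 - G/4 - 1 - √0/4)*(d + (2*d)²) = (5 - G/4 - 1 - ¼*0)*(d + 4*d²) = (5 - G/4 - 1 + 0)*(d + 4*d²) = (4 - G/4)*(d + 4*d²))
1/(69181 + Q(21 - 1*105, -91)) = 1/(69181 - ¼*(-91)*(1 + 4*(-91))*(-16 + (21 - 1*105))) = 1/(69181 - ¼*(-91)*(1 - 364)*(-16 + (21 - 105))) = 1/(69181 - ¼*(-91)*(-363)*(-16 - 84)) = 1/(69181 - ¼*(-91)*(-363)*(-100)) = 1/(69181 + 825825) = 1/895006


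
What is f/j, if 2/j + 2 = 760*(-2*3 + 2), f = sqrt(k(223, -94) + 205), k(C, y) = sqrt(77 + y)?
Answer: -1521*sqrt(205 + I*sqrt(17)) ≈ -21779.0 - 218.99*I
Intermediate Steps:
f = sqrt(205 + I*sqrt(17)) (f = sqrt(sqrt(77 - 94) + 205) = sqrt(sqrt(-17) + 205) = sqrt(I*sqrt(17) + 205) = sqrt(205 + I*sqrt(17)) ≈ 14.319 + 0.144*I)
j = -1/1521 (j = 2/(-2 + 760*(-2*3 + 2)) = 2/(-2 + 760*(-6 + 2)) = 2/(-2 + 760*(-4)) = 2/(-2 - 3040) = 2/(-3042) = 2*(-1/3042) = -1/1521 ≈ -0.00065746)
f/j = sqrt(205 + I*sqrt(17))/(-1/1521) = sqrt(205 + I*sqrt(17))*(-1521) = -1521*sqrt(205 + I*sqrt(17))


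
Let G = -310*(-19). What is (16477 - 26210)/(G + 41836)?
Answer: -9733/47726 ≈ -0.20393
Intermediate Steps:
G = 5890 (G = -1*(-5890) = 5890)
(16477 - 26210)/(G + 41836) = (16477 - 26210)/(5890 + 41836) = -9733/47726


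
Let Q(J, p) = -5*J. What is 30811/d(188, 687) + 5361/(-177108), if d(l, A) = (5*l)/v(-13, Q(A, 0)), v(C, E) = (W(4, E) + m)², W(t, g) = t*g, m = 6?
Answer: 85774226994157099/13873460 ≈ 6.1826e+9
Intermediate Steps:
W(t, g) = g*t
v(C, E) = (6 + 4*E)² (v(C, E) = (E*4 + 6)² = (4*E + 6)² = (6 + 4*E)²)
d(l, A) = 5*l/(4*(3 - 10*A)²) (d(l, A) = (5*l)/((4*(3 + 2*(-5*A))²)) = (5*l)/((4*(3 - 10*A)²)) = (5*l)*(1/(4*(3 - 10*A)²)) = 5*l/(4*(3 - 10*A)²))
30811/d(188, 687) + 5361/(-177108) = 30811/(((5/4)*188/(3 - 10*687)²)) + 5361/(-177108) = 30811/(((5/4)*188/(3 - 6870)²)) + 5361*(-1/177108) = 30811/(((5/4)*188/(-6867)²)) - 1787/59036 = 30811/(((5/4)*188*(1/47155689))) - 1787/59036 = 30811/(235/47155689) - 1787/59036 = 30811*(47155689/235) - 1787/59036 = 1452913933779/235 - 1787/59036 = 85774226994157099/13873460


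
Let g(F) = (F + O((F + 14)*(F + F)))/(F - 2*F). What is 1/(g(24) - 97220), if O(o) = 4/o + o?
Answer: -10944/1064818369 ≈ -1.0278e-5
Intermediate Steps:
O(o) = o + 4/o
g(F) = -(F + 2*F*(14 + F) + 2/(F*(14 + F)))/F (g(F) = (F + ((F + 14)*(F + F) + 4/(((F + 14)*(F + F)))))/(F - 2*F) = (F + ((14 + F)*(2*F) + 4/(((14 + F)*(2*F)))))/((-F)) = (F + (2*F*(14 + F) + 4/((2*F*(14 + F)))))*(-1/F) = (F + (2*F*(14 + F) + 4*(1/(2*F*(14 + F)))))*(-1/F) = (F + (2*F*(14 + F) + 2/(F*(14 + F))))*(-1/F) = (F + 2*F*(14 + F) + 2/(F*(14 + F)))*(-1/F) = -(F + 2*F*(14 + F) + 2/(F*(14 + F)))/F)
1/(g(24) - 97220) = 1/((-2 - 1*24²*(14 + 24)*(29 + 2*24))/(24²*(14 + 24)) - 97220) = 1/((1/576)*(-2 - 1*576*38*(29 + 48))/38 - 97220) = 1/((1/576)*(1/38)*(-2 - 1*576*38*77) - 97220) = 1/((1/576)*(1/38)*(-2 - 1685376) - 97220) = 1/((1/576)*(1/38)*(-1685378) - 97220) = 1/(-842689/10944 - 97220) = 1/(-1064818369/10944) = -10944/1064818369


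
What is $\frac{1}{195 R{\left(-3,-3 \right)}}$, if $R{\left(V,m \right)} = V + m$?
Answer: $- \frac{1}{1170} \approx -0.0008547$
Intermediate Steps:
$\frac{1}{195 R{\left(-3,-3 \right)}} = \frac{1}{195 \left(-3 - 3\right)} = \frac{1}{195 \left(-6\right)} = \frac{1}{-1170} = - \frac{1}{1170}$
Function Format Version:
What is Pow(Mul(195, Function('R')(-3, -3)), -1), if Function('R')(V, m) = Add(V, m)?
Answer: Rational(-1, 1170) ≈ -0.00085470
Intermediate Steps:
Pow(Mul(195, Function('R')(-3, -3)), -1) = Pow(Mul(195, Add(-3, -3)), -1) = Pow(Mul(195, -6), -1) = Pow(-1170, -1) = Rational(-1, 1170)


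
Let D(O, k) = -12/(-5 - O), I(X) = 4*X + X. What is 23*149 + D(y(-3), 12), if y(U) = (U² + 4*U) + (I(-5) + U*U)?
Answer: 23983/7 ≈ 3426.1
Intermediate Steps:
I(X) = 5*X
y(U) = -25 + 2*U² + 4*U (y(U) = (U² + 4*U) + (5*(-5) + U*U) = (U² + 4*U) + (-25 + U²) = -25 + 2*U² + 4*U)
23*149 + D(y(-3), 12) = 23*149 + 12/(5 + (-25 + 2*(-3)² + 4*(-3))) = 3427 + 12/(5 + (-25 + 2*9 - 12)) = 3427 + 12/(5 + (-25 + 18 - 12)) = 3427 + 12/(5 - 19) = 3427 + 12/(-14) = 3427 + 12*(-1/14) = 3427 - 6/7 = 23983/7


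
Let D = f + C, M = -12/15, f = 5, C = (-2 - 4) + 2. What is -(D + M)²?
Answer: -1/25 ≈ -0.040000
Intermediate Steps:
C = -4 (C = -6 + 2 = -4)
M = -⅘ (M = -12*1/15 = -⅘ ≈ -0.80000)
D = 1 (D = 5 - 4 = 1)
-(D + M)² = -(1 - ⅘)² = -(⅕)² = -1*1/25 = -1/25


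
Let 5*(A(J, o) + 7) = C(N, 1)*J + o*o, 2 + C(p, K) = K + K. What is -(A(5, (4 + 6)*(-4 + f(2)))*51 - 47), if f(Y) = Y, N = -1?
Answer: -3676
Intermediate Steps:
C(p, K) = -2 + 2*K (C(p, K) = -2 + (K + K) = -2 + 2*K)
A(J, o) = -7 + o**2/5 (A(J, o) = -7 + ((-2 + 2*1)*J + o*o)/5 = -7 + ((-2 + 2)*J + o**2)/5 = -7 + (0*J + o**2)/5 = -7 + (0 + o**2)/5 = -7 + o**2/5)
-(A(5, (4 + 6)*(-4 + f(2)))*51 - 47) = -((-7 + ((4 + 6)*(-4 + 2))**2/5)*51 - 47) = -((-7 + (10*(-2))**2/5)*51 - 47) = -((-7 + (1/5)*(-20)**2)*51 - 47) = -((-7 + (1/5)*400)*51 - 47) = -((-7 + 80)*51 - 47) = -(73*51 - 47) = -(3723 - 47) = -1*3676 = -3676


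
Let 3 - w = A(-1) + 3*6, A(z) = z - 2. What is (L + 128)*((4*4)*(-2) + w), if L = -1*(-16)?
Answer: -6336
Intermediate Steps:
A(z) = -2 + z
w = -12 (w = 3 - ((-2 - 1) + 3*6) = 3 - (-3 + 18) = 3 - 1*15 = 3 - 15 = -12)
L = 16
(L + 128)*((4*4)*(-2) + w) = (16 + 128)*((4*4)*(-2) - 12) = 144*(16*(-2) - 12) = 144*(-32 - 12) = 144*(-44) = -6336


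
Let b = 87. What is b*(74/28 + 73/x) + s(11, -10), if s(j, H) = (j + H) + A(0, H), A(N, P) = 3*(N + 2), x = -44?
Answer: 28517/308 ≈ 92.588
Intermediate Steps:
A(N, P) = 6 + 3*N (A(N, P) = 3*(2 + N) = 6 + 3*N)
s(j, H) = 6 + H + j (s(j, H) = (j + H) + (6 + 3*0) = (H + j) + (6 + 0) = (H + j) + 6 = 6 + H + j)
b*(74/28 + 73/x) + s(11, -10) = 87*(74/28 + 73/(-44)) + (6 - 10 + 11) = 87*(74*(1/28) + 73*(-1/44)) + 7 = 87*(37/14 - 73/44) + 7 = 87*(303/308) + 7 = 26361/308 + 7 = 28517/308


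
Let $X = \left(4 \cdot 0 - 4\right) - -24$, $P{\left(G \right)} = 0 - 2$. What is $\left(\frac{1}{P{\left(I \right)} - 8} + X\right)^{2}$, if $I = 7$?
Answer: $\frac{39601}{100} \approx 396.01$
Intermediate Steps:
$P{\left(G \right)} = -2$ ($P{\left(G \right)} = 0 - 2 = -2$)
$X = 20$ ($X = \left(0 - 4\right) + 24 = -4 + 24 = 20$)
$\left(\frac{1}{P{\left(I \right)} - 8} + X\right)^{2} = \left(\frac{1}{-2 - 8} + 20\right)^{2} = \left(\frac{1}{-10} + 20\right)^{2} = \left(- \frac{1}{10} + 20\right)^{2} = \left(\frac{199}{10}\right)^{2} = \frac{39601}{100}$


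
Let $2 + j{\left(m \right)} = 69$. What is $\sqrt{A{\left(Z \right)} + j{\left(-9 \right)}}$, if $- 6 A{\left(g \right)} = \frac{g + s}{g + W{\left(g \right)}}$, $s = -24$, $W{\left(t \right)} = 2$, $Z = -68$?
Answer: $\frac{\sqrt{72710}}{33} \approx 8.1711$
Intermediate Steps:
$j{\left(m \right)} = 67$ ($j{\left(m \right)} = -2 + 69 = 67$)
$A{\left(g \right)} = - \frac{-24 + g}{6 \left(2 + g\right)}$ ($A{\left(g \right)} = - \frac{\left(g - 24\right) \frac{1}{g + 2}}{6} = - \frac{\left(-24 + g\right) \frac{1}{2 + g}}{6} = - \frac{\frac{1}{2 + g} \left(-24 + g\right)}{6} = - \frac{-24 + g}{6 \left(2 + g\right)}$)
$\sqrt{A{\left(Z \right)} + j{\left(-9 \right)}} = \sqrt{\frac{24 - -68}{6 \left(2 - 68\right)} + 67} = \sqrt{\frac{24 + 68}{6 \left(-66\right)} + 67} = \sqrt{\frac{1}{6} \left(- \frac{1}{66}\right) 92 + 67} = \sqrt{- \frac{23}{99} + 67} = \sqrt{\frac{6610}{99}} = \frac{\sqrt{72710}}{33}$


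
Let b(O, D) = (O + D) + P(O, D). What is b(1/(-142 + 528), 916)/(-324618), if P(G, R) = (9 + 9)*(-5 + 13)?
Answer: -136387/41767516 ≈ -0.0032654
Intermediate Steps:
P(G, R) = 144 (P(G, R) = 18*8 = 144)
b(O, D) = 144 + D + O (b(O, D) = (O + D) + 144 = (D + O) + 144 = 144 + D + O)
b(1/(-142 + 528), 916)/(-324618) = (144 + 916 + 1/(-142 + 528))/(-324618) = (144 + 916 + 1/386)*(-1/324618) = (409161/386)*(-1/324618) = -136387/41767516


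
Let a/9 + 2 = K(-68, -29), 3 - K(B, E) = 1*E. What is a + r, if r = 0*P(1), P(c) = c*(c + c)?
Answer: 270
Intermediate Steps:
K(B, E) = 3 - E
a = 270 (a = -18 + 9*(3 - 1*(-29)) = -18 + 9*(3 + 29) = -18 + 9*32 = -18 + 288 = 270)
P(c) = 2*c² (P(c) = c*(2*c) = 2*c²)
r = 0 (r = 0*(2*1²) = 0*(2*1) = 0*2 = 0)
a + r = 270 + 0 = 270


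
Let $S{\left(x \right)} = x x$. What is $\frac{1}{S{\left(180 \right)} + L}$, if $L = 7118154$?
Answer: $\frac{1}{7150554} \approx 1.3985 \cdot 10^{-7}$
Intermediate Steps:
$S{\left(x \right)} = x^{2}$
$\frac{1}{S{\left(180 \right)} + L} = \frac{1}{180^{2} + 7118154} = \frac{1}{32400 + 7118154} = \frac{1}{7150554}$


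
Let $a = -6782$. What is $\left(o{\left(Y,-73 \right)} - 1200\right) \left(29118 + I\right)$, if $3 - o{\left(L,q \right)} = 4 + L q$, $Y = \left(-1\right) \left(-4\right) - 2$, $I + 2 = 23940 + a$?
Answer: $-48819070$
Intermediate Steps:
$I = 17156$ ($I = -2 + \left(23940 - 6782\right) = -2 + 17158 = 17156$)
$Y = 2$ ($Y = 4 - 2 = 2$)
$o{\left(L,q \right)} = -1 - L q$ ($o{\left(L,q \right)} = 3 - \left(4 + L q\right) = -1 - L q$)
$\left(o{\left(Y,-73 \right)} - 1200\right) \left(29118 + I\right) = \left(\left(-1 - 2 \left(-73\right)\right) - 1200\right) \left(29118 + 17156\right) = \left(\left(-1 + 146\right) - 1200\right) 46274 = \left(145 - 1200\right) 46274 = \left(-1055\right) 46274 = -48819070$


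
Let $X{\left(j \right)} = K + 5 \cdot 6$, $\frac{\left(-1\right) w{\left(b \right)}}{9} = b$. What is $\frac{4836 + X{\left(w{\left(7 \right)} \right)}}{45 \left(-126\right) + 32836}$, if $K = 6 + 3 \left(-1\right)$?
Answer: $\frac{4869}{27166} \approx 0.17923$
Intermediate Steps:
$w{\left(b \right)} = - 9 b$
$K = 3$ ($K = 6 - 3 = 3$)
$X{\left(j \right)} = 33$ ($X{\left(j \right)} = 3 + 5 \cdot 6 = 3 + 30 = 33$)
$\frac{4836 + X{\left(w{\left(7 \right)} \right)}}{45 \left(-126\right) + 32836} = \frac{4836 + 33}{45 \left(-126\right) + 32836} = \frac{4869}{-5670 + 32836} = \frac{4869}{27166}$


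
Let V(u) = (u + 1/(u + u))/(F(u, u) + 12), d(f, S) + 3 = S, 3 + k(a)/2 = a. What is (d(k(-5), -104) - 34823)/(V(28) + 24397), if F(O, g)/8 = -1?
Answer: -7824320/5466497 ≈ -1.4313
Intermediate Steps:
F(O, g) = -8 (F(O, g) = 8*(-1) = -8)
k(a) = -6 + 2*a
d(f, S) = -3 + S
V(u) = u/4 + 1/(8*u) (V(u) = (u + 1/(u + u))/(-8 + 12) = (u + 1/(2*u))/4 = (u + 1/(2*u))*(¼) = u/4 + 1/(8*u))
(d(k(-5), -104) - 34823)/(V(28) + 24397) = ((-3 - 104) - 34823)/(((¼)*28 + (⅛)/28) + 24397) = (-107 - 34823)/((7 + (⅛)*(1/28)) + 24397) = -34930/((7 + 1/224) + 24397) = -34930/(1569/224 + 24397) = -34930/5466497/224 = -34930*224/5466497 = -7824320/5466497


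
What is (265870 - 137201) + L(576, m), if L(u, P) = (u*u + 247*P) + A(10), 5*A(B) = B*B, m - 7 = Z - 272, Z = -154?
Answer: 356972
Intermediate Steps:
m = -419 (m = 7 + (-154 - 272) = 7 - 426 = -419)
A(B) = B²/5 (A(B) = (B*B)/5 = B²/5)
L(u, P) = 20 + u² + 247*P (L(u, P) = (u*u + 247*P) + (⅕)*10² = (u² + 247*P) + (⅕)*100 = (u² + 247*P) + 20 = 20 + u² + 247*P)
(265870 - 137201) + L(576, m) = (265870 - 137201) + (20 + 576² + 247*(-419)) = 128669 + (20 + 331776 - 103493) = 128669 + 228303 = 356972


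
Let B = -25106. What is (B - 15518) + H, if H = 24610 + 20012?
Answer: 3998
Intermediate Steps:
H = 44622
(B - 15518) + H = (-25106 - 15518) + 44622 = -40624 + 44622 = 3998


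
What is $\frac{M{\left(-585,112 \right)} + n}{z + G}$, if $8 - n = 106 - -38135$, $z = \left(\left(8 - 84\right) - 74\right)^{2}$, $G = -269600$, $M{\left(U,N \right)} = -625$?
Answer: $\frac{19429}{123550} \approx 0.15726$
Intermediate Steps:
$z = 22500$ ($z = \left(-76 - 74\right)^{2} = \left(-150\right)^{2} = 22500$)
$n = -38233$ ($n = 8 - \left(106 - -38135\right) = 8 - \left(106 + 38135\right) = 8 - 38241 = -38233$)
$\frac{M{\left(-585,112 \right)} + n}{z + G} = \frac{-625 - 38233}{22500 - 269600} = - \frac{38858}{-247100} = \left(-38858\right) \left(- \frac{1}{247100}\right) = \frac{19429}{123550}$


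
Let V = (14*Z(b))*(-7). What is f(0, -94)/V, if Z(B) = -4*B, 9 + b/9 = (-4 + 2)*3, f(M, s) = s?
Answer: 47/26460 ≈ 0.0017763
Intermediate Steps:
b = -135 (b = -81 + 9*((-4 + 2)*3) = -81 + 9*(-2*3) = -81 + 9*(-6) = -81 - 54 = -135)
V = -52920 (V = (14*(-4*(-135)))*(-7) = (14*540)*(-7) = 7560*(-7) = -52920)
f(0, -94)/V = -94/(-52920) = -94*(-1/52920) = 47/26460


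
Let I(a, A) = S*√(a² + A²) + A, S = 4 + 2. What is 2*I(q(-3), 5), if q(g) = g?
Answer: 10 + 12*√34 ≈ 79.971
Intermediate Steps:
S = 6
I(a, A) = A + 6*√(A² + a²) (I(a, A) = 6*√(a² + A²) + A = 6*√(A² + a²) + A = A + 6*√(A² + a²))
2*I(q(-3), 5) = 2*(5 + 6*√(5² + (-3)²)) = 2*(5 + 6*√(25 + 9)) = 2*(5 + 6*√34) = 10 + 12*√34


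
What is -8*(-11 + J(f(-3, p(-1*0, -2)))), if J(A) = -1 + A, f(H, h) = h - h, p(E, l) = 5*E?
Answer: 96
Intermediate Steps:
f(H, h) = 0
-8*(-11 + J(f(-3, p(-1*0, -2)))) = -8*(-11 + (-1 + 0)) = -8*(-11 - 1) = -8*(-12) = 96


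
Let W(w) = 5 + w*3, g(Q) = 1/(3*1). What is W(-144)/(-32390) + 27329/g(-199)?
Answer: 2655559357/32390 ≈ 81987.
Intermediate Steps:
g(Q) = 1/3
W(w) = 5 + 3*w
W(-144)/(-32390) + 27329/g(-199) = (5 + 3*(-144))/(-32390) + 27329/(1/3) = (5 - 432)*(-1/32390) + 27329*3 = -427*(-1/32390) + 81987 = 427/32390 + 81987 = 2655559357/32390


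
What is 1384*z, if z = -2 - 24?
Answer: -35984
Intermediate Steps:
z = -26
1384*z = 1384*(-26) = -35984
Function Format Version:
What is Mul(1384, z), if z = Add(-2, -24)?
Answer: -35984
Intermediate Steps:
z = -26
Mul(1384, z) = Mul(1384, -26) = -35984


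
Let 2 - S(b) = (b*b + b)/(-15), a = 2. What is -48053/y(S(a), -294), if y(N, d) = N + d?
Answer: 240265/1458 ≈ 164.79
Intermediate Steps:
S(b) = 2 + b/15 + b²/15 (S(b) = 2 - (b*b + b)/(-15) = 2 - (b² + b)*(-1)/15 = 2 - (b + b²)*(-1)/15 = 2 - (-b/15 - b²/15) = 2 + (b/15 + b²/15) = 2 + b/15 + b²/15)
-48053/y(S(a), -294) = -48053/((2 + (1/15)*2 + (1/15)*2²) - 294) = -48053/((2 + 2/15 + (1/15)*4) - 294) = -48053/((2 + 2/15 + 4/15) - 294) = -48053/(12/5 - 294) = -48053/(-1458/5) = -48053*(-5/1458) = 240265/1458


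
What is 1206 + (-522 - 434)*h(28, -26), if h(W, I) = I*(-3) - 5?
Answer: -68582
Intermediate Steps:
h(W, I) = -5 - 3*I (h(W, I) = -3*I - 5 = -5 - 3*I)
1206 + (-522 - 434)*h(28, -26) = 1206 + (-522 - 434)*(-5 - 3*(-26)) = 1206 - 956*(-5 + 78) = 1206 - 956*73 = 1206 - 69788 = -68582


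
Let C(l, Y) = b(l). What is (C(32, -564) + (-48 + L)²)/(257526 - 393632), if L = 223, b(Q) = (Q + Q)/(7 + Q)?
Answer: -1194439/5308134 ≈ -0.22502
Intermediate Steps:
b(Q) = 2*Q/(7 + Q) (b(Q) = (2*Q)/(7 + Q) = 2*Q/(7 + Q))
C(l, Y) = 2*l/(7 + l)
(C(32, -564) + (-48 + L)²)/(257526 - 393632) = (2*32/(7 + 32) + (-48 + 223)²)/(257526 - 393632) = (2*32/39 + 175²)/(-136106) = (2*32*(1/39) + 30625)*(-1/136106) = (64/39 + 30625)*(-1/136106) = (1194439/39)*(-1/136106) = -1194439/5308134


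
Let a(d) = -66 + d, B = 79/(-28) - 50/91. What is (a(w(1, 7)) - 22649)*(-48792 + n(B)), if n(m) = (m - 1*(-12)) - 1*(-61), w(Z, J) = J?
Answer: 14383038773/13 ≈ 1.1064e+9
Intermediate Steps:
B = -1227/364 (B = 79*(-1/28) - 50*1/91 = -79/28 - 50/91 = -1227/364 ≈ -3.3709)
n(m) = 73 + m (n(m) = (m + 12) + 61 = (12 + m) + 61 = 73 + m)
(a(w(1, 7)) - 22649)*(-48792 + n(B)) = ((-66 + 7) - 22649)*(-48792 + (73 - 1227/364)) = (-59 - 22649)*(-48792 + 25345/364) = -22708*(-17734943/364) = 14383038773/13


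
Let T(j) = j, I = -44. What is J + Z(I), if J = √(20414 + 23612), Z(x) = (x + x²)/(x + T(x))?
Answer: -43/2 + √44026 ≈ 188.32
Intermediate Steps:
Z(x) = (x + x²)/(2*x) (Z(x) = (x + x²)/(x + x) = (x + x²)/((2*x)) = (x + x²)*(1/(2*x)) = (x + x²)/(2*x))
J = √44026 ≈ 209.82
J + Z(I) = √44026 + (½ + (½)*(-44)) = √44026 + (½ - 22) = √44026 - 43/2 = -43/2 + √44026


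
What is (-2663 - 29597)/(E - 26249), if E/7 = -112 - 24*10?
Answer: 32260/28713 ≈ 1.1235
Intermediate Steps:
E = -2464 (E = 7*(-112 - 24*10) = 7*(-112 - 240) = 7*(-352) = -2464)
(-2663 - 29597)/(E - 26249) = (-2663 - 29597)/(-2464 - 26249) = -32260/(-28713) = -32260*(-1/28713) = 32260/28713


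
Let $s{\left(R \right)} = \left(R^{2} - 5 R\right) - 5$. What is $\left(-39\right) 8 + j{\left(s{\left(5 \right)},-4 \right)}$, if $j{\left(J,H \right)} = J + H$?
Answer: $-321$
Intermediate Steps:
$s{\left(R \right)} = -5 + R^{2} - 5 R$
$j{\left(J,H \right)} = H + J$
$\left(-39\right) 8 + j{\left(s{\left(5 \right)},-4 \right)} = \left(-39\right) 8 - 9 = -312 - 9 = -321$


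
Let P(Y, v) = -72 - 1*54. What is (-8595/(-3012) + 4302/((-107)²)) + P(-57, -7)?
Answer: -1411223703/11494796 ≈ -122.77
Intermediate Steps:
P(Y, v) = -126 (P(Y, v) = -72 - 54 = -126)
(-8595/(-3012) + 4302/((-107)²)) + P(-57, -7) = (-8595/(-3012) + 4302/((-107)²)) - 126 = (-8595*(-1/3012) + 4302/11449) - 126 = (2865/1004 + 4302*(1/11449)) - 126 = (2865/1004 + 4302/11449) - 126 = 37120593/11494796 - 126 = -1411223703/11494796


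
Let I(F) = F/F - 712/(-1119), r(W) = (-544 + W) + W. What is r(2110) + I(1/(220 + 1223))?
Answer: 4115275/1119 ≈ 3677.6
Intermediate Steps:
r(W) = -544 + 2*W
I(F) = 1831/1119 (I(F) = 1 - 712*(-1/1119) = 1 + 712/1119 = 1831/1119)
r(2110) + I(1/(220 + 1223)) = (-544 + 2*2110) + 1831/1119 = (-544 + 4220) + 1831/1119 = 3676 + 1831/1119 = 4115275/1119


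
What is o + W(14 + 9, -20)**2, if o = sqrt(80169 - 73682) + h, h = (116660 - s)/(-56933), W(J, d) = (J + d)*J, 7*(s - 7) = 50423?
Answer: 1896639943/398531 + sqrt(6487) ≈ 4839.6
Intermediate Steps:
s = 50472/7 (s = 7 + (1/7)*50423 = 7 + 50423/7 = 50472/7 ≈ 7210.3)
W(J, d) = J*(J + d)
h = -766148/398531 (h = (116660 - 1*50472/7)/(-56933) = (116660 - 50472/7)*(-1/56933) = (766148/7)*(-1/56933) = -766148/398531 ≈ -1.9224)
o = -766148/398531 + sqrt(6487) (o = sqrt(80169 - 73682) - 766148/398531 = sqrt(6487) - 766148/398531 = -766148/398531 + sqrt(6487) ≈ 78.620)
o + W(14 + 9, -20)**2 = (-766148/398531 + sqrt(6487)) + ((14 + 9)*((14 + 9) - 20))**2 = (-766148/398531 + sqrt(6487)) + (23*(23 - 20))**2 = (-766148/398531 + sqrt(6487)) + (23*3)**2 = (-766148/398531 + sqrt(6487)) + 69**2 = (-766148/398531 + sqrt(6487)) + 4761 = 1896639943/398531 + sqrt(6487)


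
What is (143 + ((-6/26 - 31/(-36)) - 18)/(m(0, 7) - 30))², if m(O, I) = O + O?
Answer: 4063647190801/197121600 ≈ 20615.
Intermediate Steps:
m(O, I) = 2*O
(143 + ((-6/26 - 31/(-36)) - 18)/(m(0, 7) - 30))² = (143 + ((-6/26 - 31/(-36)) - 18)/(2*0 - 30))² = (143 + ((-6*1/26 - 31*(-1/36)) - 18)/(0 - 30))² = (143 + ((-3/13 + 31/36) - 18)/(-30))² = (143 + (295/468 - 18)*(-1/30))² = (143 - 8129/468*(-1/30))² = (143 + 8129/14040)² = (2015849/14040)² = 4063647190801/197121600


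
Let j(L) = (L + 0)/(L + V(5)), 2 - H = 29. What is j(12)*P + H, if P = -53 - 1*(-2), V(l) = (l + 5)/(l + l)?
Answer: -963/13 ≈ -74.077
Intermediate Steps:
H = -27 (H = 2 - 1*29 = 2 - 29 = -27)
V(l) = (5 + l)/(2*l) (V(l) = (5 + l)/((2*l)) = (5 + l)*(1/(2*l)) = (5 + l)/(2*l))
j(L) = L/(1 + L) (j(L) = (L + 0)/(L + (½)*(5 + 5)/5) = L/(L + (½)*(⅕)*10) = L/(L + 1) = L/(1 + L))
P = -51 (P = -53 + 2 = -51)
j(12)*P + H = (12/(1 + 12))*(-51) - 27 = (12/13)*(-51) - 27 = -612/13 - 27 = -963/13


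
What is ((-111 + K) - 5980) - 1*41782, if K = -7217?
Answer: -55090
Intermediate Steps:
((-111 + K) - 5980) - 1*41782 = ((-111 - 7217) - 5980) - 1*41782 = (-7328 - 5980) - 41782 = -13308 - 41782 = -55090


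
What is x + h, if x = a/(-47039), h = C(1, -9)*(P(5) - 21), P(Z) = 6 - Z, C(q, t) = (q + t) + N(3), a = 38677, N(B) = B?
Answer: 4665223/47039 ≈ 99.178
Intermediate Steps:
C(q, t) = 3 + q + t (C(q, t) = (q + t) + 3 = 3 + q + t)
h = 100 (h = (3 + 1 - 9)*((6 - 1*5) - 21) = -5*((6 - 5) - 21) = -5*(1 - 21) = -5*(-20) = 100)
x = -38677/47039 (x = 38677/(-47039) = 38677*(-1/47039) = -38677/47039 ≈ -0.82223)
x + h = -38677/47039 + 100 = 4665223/47039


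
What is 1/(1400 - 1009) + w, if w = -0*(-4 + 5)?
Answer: 1/391 ≈ 0.0025575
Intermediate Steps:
w = 0 (w = -0 = -19*0 = 0)
1/(1400 - 1009) + w = 1/(1400 - 1009) + 0 = 1/391 + 0 = 1/391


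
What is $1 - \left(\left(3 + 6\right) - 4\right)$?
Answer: $-4$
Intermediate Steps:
$1 - \left(\left(3 + 6\right) - 4\right) = 1 - \left(9 - 4\right) = 1 - 5 = -4$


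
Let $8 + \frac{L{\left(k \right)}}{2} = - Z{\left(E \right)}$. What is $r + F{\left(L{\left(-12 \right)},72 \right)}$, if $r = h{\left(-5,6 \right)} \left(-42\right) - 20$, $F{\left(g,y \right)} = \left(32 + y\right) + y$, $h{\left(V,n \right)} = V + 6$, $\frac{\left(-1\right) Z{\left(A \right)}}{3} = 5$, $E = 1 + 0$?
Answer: $114$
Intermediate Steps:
$E = 1$
$Z{\left(A \right)} = -15$ ($Z{\left(A \right)} = \left(-3\right) 5 = -15$)
$h{\left(V,n \right)} = 6 + V$
$L{\left(k \right)} = 14$ ($L{\left(k \right)} = -16 + 2 \left(\left(-1\right) \left(-15\right)\right) = -16 + 2 \cdot 15 = -16 + 30 = 14$)
$F{\left(g,y \right)} = 32 + 2 y$
$r = -62$ ($r = \left(6 - 5\right) \left(-42\right) - 20 = 1 \left(-42\right) - 20 = -42 - 20 = -62$)
$r + F{\left(L{\left(-12 \right)},72 \right)} = -62 + \left(32 + 2 \cdot 72\right) = -62 + \left(32 + 144\right) = -62 + 176 = 114$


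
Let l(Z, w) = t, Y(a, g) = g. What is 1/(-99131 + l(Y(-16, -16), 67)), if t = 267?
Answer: -1/98864 ≈ -1.0115e-5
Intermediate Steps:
l(Z, w) = 267
1/(-99131 + l(Y(-16, -16), 67)) = 1/(-99131 + 267) = 1/(-98864) = -1/98864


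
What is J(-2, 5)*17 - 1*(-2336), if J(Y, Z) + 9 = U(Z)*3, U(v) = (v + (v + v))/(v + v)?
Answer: 4519/2 ≈ 2259.5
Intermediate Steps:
U(v) = 3/2 (U(v) = (v + 2*v)/((2*v)) = (3*v)*(1/(2*v)) = 3/2)
J(Y, Z) = -9/2 (J(Y, Z) = -9 + (3/2)*3 = -9 + 9/2 = -9/2)
J(-2, 5)*17 - 1*(-2336) = -9/2*17 - 1*(-2336) = -153/2 + 2336 = 4519/2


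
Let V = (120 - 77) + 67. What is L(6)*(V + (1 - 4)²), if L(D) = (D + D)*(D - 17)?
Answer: -15708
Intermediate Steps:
L(D) = 2*D*(-17 + D) (L(D) = (2*D)*(-17 + D) = 2*D*(-17 + D))
V = 110 (V = 43 + 67 = 110)
L(6)*(V + (1 - 4)²) = (2*6*(-17 + 6))*(110 + (1 - 4)²) = (2*6*(-11))*(110 + (-3)²) = -132*(110 + 9) = -132*119 = -15708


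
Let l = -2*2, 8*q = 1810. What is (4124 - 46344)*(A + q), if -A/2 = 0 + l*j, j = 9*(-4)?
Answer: 2607085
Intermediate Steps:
q = 905/4 (q = (⅛)*1810 = 905/4 ≈ 226.25)
j = -36
l = -4
A = -288 (A = -2*(0 - 4*(-36)) = -2*(0 + 144) = -2*144 = -288)
(4124 - 46344)*(A + q) = (4124 - 46344)*(-288 + 905/4) = -42220*(-247/4) = 2607085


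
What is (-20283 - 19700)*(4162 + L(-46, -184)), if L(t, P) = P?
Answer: -159052374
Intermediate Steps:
(-20283 - 19700)*(4162 + L(-46, -184)) = (-20283 - 19700)*(4162 - 184) = -39983*3978 = -159052374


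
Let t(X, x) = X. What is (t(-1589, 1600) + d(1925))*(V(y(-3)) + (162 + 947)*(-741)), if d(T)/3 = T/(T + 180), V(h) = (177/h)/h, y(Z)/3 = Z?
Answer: 14817259359056/11367 ≈ 1.3035e+9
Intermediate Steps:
y(Z) = 3*Z
V(h) = 177/h²
d(T) = 3*T/(180 + T) (d(T) = 3*(T/(T + 180)) = 3*(T/(180 + T)) = 3*T/(180 + T))
(t(-1589, 1600) + d(1925))*(V(y(-3)) + (162 + 947)*(-741)) = (-1589 + 3*1925/(180 + 1925))*(177/(3*(-3))² + (162 + 947)*(-741)) = (-1589 + 3*1925/2105)*(177/(-9)² + 1109*(-741)) = (-1589 + 3*1925*(1/2105))*(177*(1/81) - 821769) = (-1589 + 1155/421)*(59/27 - 821769) = -667814/421*(-22187704/27) = 14817259359056/11367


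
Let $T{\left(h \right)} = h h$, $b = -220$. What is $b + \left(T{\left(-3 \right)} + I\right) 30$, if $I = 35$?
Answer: $1100$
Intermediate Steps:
$T{\left(h \right)} = h^{2}$
$b + \left(T{\left(-3 \right)} + I\right) 30 = -220 + \left(\left(-3\right)^{2} + 35\right) 30 = -220 + \left(9 + 35\right) 30 = -220 + 44 \cdot 30 = -220 + 1320 = 1100$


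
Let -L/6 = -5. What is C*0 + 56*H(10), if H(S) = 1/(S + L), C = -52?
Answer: 7/5 ≈ 1.4000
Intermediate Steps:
L = 30 (L = -6*(-5) = 30)
H(S) = 1/(30 + S) (H(S) = 1/(S + 30) = 1/(30 + S))
C*0 + 56*H(10) = -52*0 + 56/(30 + 10) = 0 + 56/40 = 0 + 56*(1/40) = 0 + 7/5 = 7/5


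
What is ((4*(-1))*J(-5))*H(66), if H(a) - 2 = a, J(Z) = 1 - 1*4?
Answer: 816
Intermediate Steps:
J(Z) = -3 (J(Z) = 1 - 4 = -3)
H(a) = 2 + a
((4*(-1))*J(-5))*H(66) = ((4*(-1))*(-3))*(2 + 66) = -4*(-3)*68 = 12*68 = 816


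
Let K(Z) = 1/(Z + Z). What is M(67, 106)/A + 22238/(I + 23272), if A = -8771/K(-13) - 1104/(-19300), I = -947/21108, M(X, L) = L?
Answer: 258371081961616577/270252578591429477 ≈ 0.95604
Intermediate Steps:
I = -947/21108 (I = -947*1/21108 = -947/21108 ≈ -0.044865)
K(Z) = 1/(2*Z)
A = 1100322226/4825 (A = -8771/((1/2)/(-13)) - 1104/(-19300) = -8771/((1/2)*(-1/13)) - 1104*(-1/19300) = -8771/(-1/26) + 276/4825 = -8771*(-26) + 276/4825 = 228046 + 276/4825 = 1100322226/4825 ≈ 2.2805e+5)
M(67, 106)/A + 22238/(I + 23272) = 106/(1100322226/4825) + 22238/(-947/21108 + 23272) = 106*(4825/1100322226) + 22238/(491224429/21108) = 255725/550161113 + 22238*(21108/491224429) = 255725/550161113 + 469399704/491224429 = 258371081961616577/270252578591429477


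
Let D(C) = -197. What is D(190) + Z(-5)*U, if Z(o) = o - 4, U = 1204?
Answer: -11033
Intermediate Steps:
Z(o) = -4 + o
D(190) + Z(-5)*U = -197 + (-4 - 5)*1204 = -197 - 9*1204 = -197 - 10836 = -11033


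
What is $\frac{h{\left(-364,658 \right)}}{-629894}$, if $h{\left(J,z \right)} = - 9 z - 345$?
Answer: $\frac{6267}{629894} \approx 0.0099493$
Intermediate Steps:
$h{\left(J,z \right)} = -345 - 9 z$ ($h{\left(J,z \right)} = - 9 z - 345 = -345 - 9 z$)
$\frac{h{\left(-364,658 \right)}}{-629894} = \frac{-345 - 5922}{-629894} = \left(-345 - 5922\right) \left(- \frac{1}{629894}\right) = \left(-6267\right) \left(- \frac{1}{629894}\right) = \frac{6267}{629894}$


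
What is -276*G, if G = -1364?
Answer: 376464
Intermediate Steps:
-276*G = -276*(-1364) = 376464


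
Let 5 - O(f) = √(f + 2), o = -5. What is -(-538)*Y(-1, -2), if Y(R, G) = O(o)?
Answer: 2690 - 538*I*√3 ≈ 2690.0 - 931.84*I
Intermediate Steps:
O(f) = 5 - √(2 + f) (O(f) = 5 - √(f + 2) = 5 - √(2 + f))
Y(R, G) = 5 - I*√3 (Y(R, G) = 5 - √(2 - 5) = 5 - √(-3) = 5 - I*√3)
-(-538)*Y(-1, -2) = -(-538)*(5 - I*√3) = -538*(-5 + I*√3) = 2690 - 538*I*√3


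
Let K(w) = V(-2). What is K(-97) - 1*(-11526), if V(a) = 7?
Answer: 11533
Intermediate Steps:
K(w) = 7
K(-97) - 1*(-11526) = 7 - 1*(-11526) = 7 + 11526 = 11533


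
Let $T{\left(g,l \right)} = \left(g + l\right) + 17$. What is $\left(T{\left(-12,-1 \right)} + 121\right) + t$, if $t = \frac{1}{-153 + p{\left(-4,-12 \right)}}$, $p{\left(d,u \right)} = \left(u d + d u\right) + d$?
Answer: $\frac{7624}{61} \approx 124.98$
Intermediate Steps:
$T{\left(g,l \right)} = 17 + g + l$
$p{\left(d,u \right)} = d + 2 d u$ ($p{\left(d,u \right)} = \left(d u + d u\right) + d = 2 d u + d = d + 2 d u$)
$t = - \frac{1}{61}$ ($t = \frac{1}{-153 - 4 \left(1 + 2 \left(-12\right)\right)} = \frac{1}{-153 - 4 \left(1 - 24\right)} = \frac{1}{-153 - -92} = \frac{1}{-153 + 92} = \frac{1}{-61} = - \frac{1}{61} \approx -0.016393$)
$\left(T{\left(-12,-1 \right)} + 121\right) + t = \left(\left(17 - 12 - 1\right) + 121\right) - \frac{1}{61} = \left(4 + 121\right) - \frac{1}{61} = 125 - \frac{1}{61} = \frac{7624}{61}$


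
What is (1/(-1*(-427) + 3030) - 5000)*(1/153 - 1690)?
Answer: 4469364906431/528921 ≈ 8.4500e+6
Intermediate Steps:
(1/(-1*(-427) + 3030) - 5000)*(1/153 - 1690) = (1/(427 + 3030) - 5000)*(1/153 - 1690) = (1/3457 - 5000)*(-258569/153) = -17284999/3457*(-258569/153) = 4469364906431/528921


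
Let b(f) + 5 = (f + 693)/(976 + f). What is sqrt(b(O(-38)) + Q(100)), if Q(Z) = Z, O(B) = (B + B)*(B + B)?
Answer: sqrt(273417598)/1688 ≈ 9.7958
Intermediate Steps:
O(B) = 4*B**2 (O(B) = (2*B)*(2*B) = 4*B**2)
b(f) = -5 + (693 + f)/(976 + f) (b(f) = -5 + (f + 693)/(976 + f) = -5 + (693 + f)/(976 + f))
sqrt(b(O(-38)) + Q(100)) = sqrt((-4187 - 16*(-38)**2)/(976 + 4*(-38)**2) + 100) = sqrt((-4187 - 16*1444)/(976 + 4*1444) + 100) = sqrt((-4187 - 4*5776)/(976 + 5776) + 100) = sqrt((-4187 - 23104)/6752 + 100) = sqrt((1/6752)*(-27291) + 100) = sqrt(-27291/6752 + 100) = sqrt(647909/6752) = sqrt(273417598)/1688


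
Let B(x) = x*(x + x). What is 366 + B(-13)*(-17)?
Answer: -5380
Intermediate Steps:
B(x) = 2*x² (B(x) = x*(2*x) = 2*x²)
366 + B(-13)*(-17) = 366 + (2*(-13)²)*(-17) = 366 + (2*169)*(-17) = 366 + 338*(-17) = 366 - 5746 = -5380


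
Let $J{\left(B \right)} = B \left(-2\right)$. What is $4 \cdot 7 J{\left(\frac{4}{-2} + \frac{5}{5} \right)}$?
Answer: $56$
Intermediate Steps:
$J{\left(B \right)} = - 2 B$
$4 \cdot 7 J{\left(\frac{4}{-2} + \frac{5}{5} \right)} = 4 \cdot 7 \left(- 2 \left(\frac{4}{-2} + \frac{5}{5}\right)\right) = 28 \left(- 2 \left(4 \left(- \frac{1}{2}\right) + 5 \cdot \frac{1}{5}\right)\right) = 28 \left(- 2 \left(-2 + 1\right)\right) = 28 \left(\left(-2\right) \left(-1\right)\right) = 28 \cdot 2 = 56$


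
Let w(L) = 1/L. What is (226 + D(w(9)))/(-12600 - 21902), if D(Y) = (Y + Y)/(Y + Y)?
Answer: -227/34502 ≈ -0.0065793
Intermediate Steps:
D(Y) = 1 (D(Y) = (2*Y)/((2*Y)) = (2*Y)*(1/(2*Y)) = 1)
(226 + D(w(9)))/(-12600 - 21902) = (226 + 1)/(-12600 - 21902) = 227/(-34502) = 227*(-1/34502) = -227/34502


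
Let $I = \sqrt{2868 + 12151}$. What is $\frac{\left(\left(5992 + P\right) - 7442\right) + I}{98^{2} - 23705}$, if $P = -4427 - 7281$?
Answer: $\frac{13158}{14101} - \frac{\sqrt{15019}}{14101} \approx 0.92443$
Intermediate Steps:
$P = -11708$ ($P = -4427 - 7281 = -11708$)
$I = \sqrt{15019} \approx 122.55$
$\frac{\left(\left(5992 + P\right) - 7442\right) + I}{98^{2} - 23705} = \frac{\left(\left(5992 - 11708\right) - 7442\right) + \sqrt{15019}}{98^{2} - 23705} = \frac{\left(-5716 - 7442\right) + \sqrt{15019}}{9604 - 23705} = \frac{-13158 + \sqrt{15019}}{-14101} = \left(-13158 + \sqrt{15019}\right) \left(- \frac{1}{14101}\right) = \frac{13158}{14101} - \frac{\sqrt{15019}}{14101}$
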